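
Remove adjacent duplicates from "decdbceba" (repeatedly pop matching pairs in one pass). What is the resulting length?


Input: decdbceba
Stack-based adjacent duplicate removal:
  Read 'd': push. Stack: d
  Read 'e': push. Stack: de
  Read 'c': push. Stack: dec
  Read 'd': push. Stack: decd
  Read 'b': push. Stack: decdb
  Read 'c': push. Stack: decdbc
  Read 'e': push. Stack: decdbce
  Read 'b': push. Stack: decdbceb
  Read 'a': push. Stack: decdbceba
Final stack: "decdbceba" (length 9)

9


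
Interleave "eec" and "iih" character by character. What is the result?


Interleaving "eec" and "iih":
  Position 0: 'e' from first, 'i' from second => "ei"
  Position 1: 'e' from first, 'i' from second => "ei"
  Position 2: 'c' from first, 'h' from second => "ch"
Result: eieich

eieich


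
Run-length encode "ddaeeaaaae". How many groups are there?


Input: ddaeeaaaae
Scanning for consecutive runs:
  Group 1: 'd' x 2 (positions 0-1)
  Group 2: 'a' x 1 (positions 2-2)
  Group 3: 'e' x 2 (positions 3-4)
  Group 4: 'a' x 4 (positions 5-8)
  Group 5: 'e' x 1 (positions 9-9)
Total groups: 5

5


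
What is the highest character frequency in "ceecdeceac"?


Input: ceecdeceac
Character counts:
  'a': 1
  'c': 4
  'd': 1
  'e': 4
Maximum frequency: 4

4


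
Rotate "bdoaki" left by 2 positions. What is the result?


Input: "bdoaki", rotate left by 2
First 2 characters: "bd"
Remaining characters: "oaki"
Concatenate remaining + first: "oaki" + "bd" = "oakibd"

oakibd


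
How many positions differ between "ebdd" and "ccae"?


Comparing "ebdd" and "ccae" position by position:
  Position 0: 'e' vs 'c' => DIFFER
  Position 1: 'b' vs 'c' => DIFFER
  Position 2: 'd' vs 'a' => DIFFER
  Position 3: 'd' vs 'e' => DIFFER
Positions that differ: 4

4


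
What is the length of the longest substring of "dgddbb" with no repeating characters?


Input: "dgddbb"
Sliding window (track last position of each char):
  Position 0 ('d'): window [0,0] length 1 -- new best
  Position 1 ('g'): window [0,1] length 2 -- new best
  Position 2 ('d'): repeat (last at 0), move window start to 1
  Position 2 ('d'): window [1,2] length 2
  Position 3 ('d'): repeat (last at 2), move window start to 3
  Position 3 ('d'): window [3,3] length 1
  Position 4 ('b'): window [3,4] length 2
  Position 5 ('b'): repeat (last at 4), move window start to 5
  Position 5 ('b'): window [5,5] length 1
Longest substring with no repeats: "dg" with length 2

2


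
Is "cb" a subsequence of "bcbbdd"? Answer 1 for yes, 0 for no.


Check if "cb" is a subsequence of "bcbbdd"
Greedy scan:
  Position 0 ('b'): no match needed
  Position 1 ('c'): matches sub[0] = 'c'
  Position 2 ('b'): matches sub[1] = 'b'
  Position 3 ('b'): no match needed
  Position 4 ('d'): no match needed
  Position 5 ('d'): no match needed
All 2 characters matched => is a subsequence

1


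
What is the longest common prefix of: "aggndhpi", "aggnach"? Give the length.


Words: aggndhpi, aggnach
  Position 0: all 'a' => match
  Position 1: all 'g' => match
  Position 2: all 'g' => match
  Position 3: all 'n' => match
  Position 4: ('d', 'a') => mismatch, stop
LCP = "aggn" (length 4)

4


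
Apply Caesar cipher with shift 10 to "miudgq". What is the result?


Caesar cipher: shift "miudgq" by 10
  'm' (pos 12) + 10 = pos 22 = 'w'
  'i' (pos 8) + 10 = pos 18 = 's'
  'u' (pos 20) + 10 = pos 4 = 'e'
  'd' (pos 3) + 10 = pos 13 = 'n'
  'g' (pos 6) + 10 = pos 16 = 'q'
  'q' (pos 16) + 10 = pos 0 = 'a'
Result: wsenqa

wsenqa


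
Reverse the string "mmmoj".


Input: mmmoj
Reading characters right to left:
  Position 4: 'j'
  Position 3: 'o'
  Position 2: 'm'
  Position 1: 'm'
  Position 0: 'm'
Reversed: jommm

jommm


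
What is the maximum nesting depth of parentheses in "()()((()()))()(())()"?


Input: "()()((()()))()(())()"
Tracking depth:
  Position 0 '(': depth becomes 1
  Position 1 ')': depth becomes 0
  Position 2 '(': depth becomes 1
  Position 3 ')': depth becomes 0
  Position 4 '(': depth becomes 1
  Position 5 '(': depth becomes 2
  Position 6 '(': depth becomes 3
  Position 7 ')': depth becomes 2
  Position 8 '(': depth becomes 3
  Position 9 ')': depth becomes 2
  Position 10 ')': depth becomes 1
  Position 11 ')': depth becomes 0
  Position 12 '(': depth becomes 1
  Position 13 ')': depth becomes 0
  Position 14 '(': depth becomes 1
  Position 15 '(': depth becomes 2
  Position 16 ')': depth becomes 1
  Position 17 ')': depth becomes 0
  Position 18 '(': depth becomes 1
  Position 19 ')': depth becomes 0
Maximum depth reached: 3

3


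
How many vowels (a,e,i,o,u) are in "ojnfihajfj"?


Input: ojnfihajfj
Checking each character:
  'o' at position 0: vowel (running total: 1)
  'j' at position 1: consonant
  'n' at position 2: consonant
  'f' at position 3: consonant
  'i' at position 4: vowel (running total: 2)
  'h' at position 5: consonant
  'a' at position 6: vowel (running total: 3)
  'j' at position 7: consonant
  'f' at position 8: consonant
  'j' at position 9: consonant
Total vowels: 3

3


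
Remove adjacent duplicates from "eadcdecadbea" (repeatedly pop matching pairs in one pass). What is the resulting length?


Input: eadcdecadbea
Stack-based adjacent duplicate removal:
  Read 'e': push. Stack: e
  Read 'a': push. Stack: ea
  Read 'd': push. Stack: ead
  Read 'c': push. Stack: eadc
  Read 'd': push. Stack: eadcd
  Read 'e': push. Stack: eadcde
  Read 'c': push. Stack: eadcdec
  Read 'a': push. Stack: eadcdeca
  Read 'd': push. Stack: eadcdecad
  Read 'b': push. Stack: eadcdecadb
  Read 'e': push. Stack: eadcdecadbe
  Read 'a': push. Stack: eadcdecadbea
Final stack: "eadcdecadbea" (length 12)

12


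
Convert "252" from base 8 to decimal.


Input: "252" in base 8
Positional expansion:
  Digit '2' (value 2) x 8^2 = 128
  Digit '5' (value 5) x 8^1 = 40
  Digit '2' (value 2) x 8^0 = 2
Sum = 170

170


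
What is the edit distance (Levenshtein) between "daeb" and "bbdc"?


Computing edit distance: "daeb" -> "bbdc"
DP table:
           b    b    d    c
      0    1    2    3    4
  d   1    1    2    2    3
  a   2    2    2    3    3
  e   3    3    3    3    4
  b   4    3    3    4    4
Edit distance = dp[4][4] = 4

4


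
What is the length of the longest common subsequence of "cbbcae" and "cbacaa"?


LCS of "cbbcae" and "cbacaa"
DP table:
           c    b    a    c    a    a
      0    0    0    0    0    0    0
  c   0    1    1    1    1    1    1
  b   0    1    2    2    2    2    2
  b   0    1    2    2    2    2    2
  c   0    1    2    2    3    3    3
  a   0    1    2    3    3    4    4
  e   0    1    2    3    3    4    4
LCS length = dp[6][6] = 4

4


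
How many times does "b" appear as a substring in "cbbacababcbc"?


Searching for "b" in "cbbacababcbc"
Scanning each position:
  Position 0: "c" => no
  Position 1: "b" => MATCH
  Position 2: "b" => MATCH
  Position 3: "a" => no
  Position 4: "c" => no
  Position 5: "a" => no
  Position 6: "b" => MATCH
  Position 7: "a" => no
  Position 8: "b" => MATCH
  Position 9: "c" => no
  Position 10: "b" => MATCH
  Position 11: "c" => no
Total occurrences: 5

5


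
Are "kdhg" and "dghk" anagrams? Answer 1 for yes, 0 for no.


Strings: "kdhg", "dghk"
Sorted first:  dghk
Sorted second: dghk
Sorted forms match => anagrams

1


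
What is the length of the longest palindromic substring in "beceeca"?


Input: "beceeca"
Checking substrings for palindromes:
  [2:6] "ceec" (len 4) => palindrome
  [1:4] "ece" (len 3) => palindrome
  [3:5] "ee" (len 2) => palindrome
Longest palindromic substring: "ceec" with length 4

4


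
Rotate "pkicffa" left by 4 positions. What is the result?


Input: "pkicffa", rotate left by 4
First 4 characters: "pkic"
Remaining characters: "ffa"
Concatenate remaining + first: "ffa" + "pkic" = "ffapkic"

ffapkic


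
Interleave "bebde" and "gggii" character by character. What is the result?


Interleaving "bebde" and "gggii":
  Position 0: 'b' from first, 'g' from second => "bg"
  Position 1: 'e' from first, 'g' from second => "eg"
  Position 2: 'b' from first, 'g' from second => "bg"
  Position 3: 'd' from first, 'i' from second => "di"
  Position 4: 'e' from first, 'i' from second => "ei"
Result: bgegbgdiei

bgegbgdiei


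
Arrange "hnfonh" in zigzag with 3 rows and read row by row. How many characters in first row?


Zigzag "hnfonh" into 3 rows:
Placing characters:
  'h' => row 0
  'n' => row 1
  'f' => row 2
  'o' => row 1
  'n' => row 0
  'h' => row 1
Rows:
  Row 0: "hn"
  Row 1: "noh"
  Row 2: "f"
First row length: 2

2


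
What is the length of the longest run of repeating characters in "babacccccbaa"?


Input: "babacccccbaa"
Scanning for longest run:
  Position 1 ('a'): new char, reset run to 1
  Position 2 ('b'): new char, reset run to 1
  Position 3 ('a'): new char, reset run to 1
  Position 4 ('c'): new char, reset run to 1
  Position 5 ('c'): continues run of 'c', length=2
  Position 6 ('c'): continues run of 'c', length=3
  Position 7 ('c'): continues run of 'c', length=4
  Position 8 ('c'): continues run of 'c', length=5
  Position 9 ('b'): new char, reset run to 1
  Position 10 ('a'): new char, reset run to 1
  Position 11 ('a'): continues run of 'a', length=2
Longest run: 'c' with length 5

5


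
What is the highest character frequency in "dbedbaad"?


Input: dbedbaad
Character counts:
  'a': 2
  'b': 2
  'd': 3
  'e': 1
Maximum frequency: 3

3


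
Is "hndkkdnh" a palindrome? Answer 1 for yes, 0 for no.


Input: hndkkdnh
Reversed: hndkkdnh
  Compare pos 0 ('h') with pos 7 ('h'): match
  Compare pos 1 ('n') with pos 6 ('n'): match
  Compare pos 2 ('d') with pos 5 ('d'): match
  Compare pos 3 ('k') with pos 4 ('k'): match
Result: palindrome

1


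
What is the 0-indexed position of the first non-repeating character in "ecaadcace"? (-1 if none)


Input: ecaadcace
Character frequencies:
  'a': 3
  'c': 3
  'd': 1
  'e': 2
Scanning left to right for freq == 1:
  Position 0 ('e'): freq=2, skip
  Position 1 ('c'): freq=3, skip
  Position 2 ('a'): freq=3, skip
  Position 3 ('a'): freq=3, skip
  Position 4 ('d'): unique! => answer = 4

4


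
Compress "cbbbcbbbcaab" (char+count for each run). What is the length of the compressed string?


Input: cbbbcbbbcaab
Runs:
  'c' x 1 => "c1"
  'b' x 3 => "b3"
  'c' x 1 => "c1"
  'b' x 3 => "b3"
  'c' x 1 => "c1"
  'a' x 2 => "a2"
  'b' x 1 => "b1"
Compressed: "c1b3c1b3c1a2b1"
Compressed length: 14

14


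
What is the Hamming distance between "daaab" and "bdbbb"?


Comparing "daaab" and "bdbbb" position by position:
  Position 0: 'd' vs 'b' => differ
  Position 1: 'a' vs 'd' => differ
  Position 2: 'a' vs 'b' => differ
  Position 3: 'a' vs 'b' => differ
  Position 4: 'b' vs 'b' => same
Total differences (Hamming distance): 4

4


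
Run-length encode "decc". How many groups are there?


Input: decc
Scanning for consecutive runs:
  Group 1: 'd' x 1 (positions 0-0)
  Group 2: 'e' x 1 (positions 1-1)
  Group 3: 'c' x 2 (positions 2-3)
Total groups: 3

3


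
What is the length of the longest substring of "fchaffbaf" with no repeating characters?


Input: "fchaffbaf"
Sliding window (track last position of each char):
  Position 0 ('f'): window [0,0] length 1 -- new best
  Position 1 ('c'): window [0,1] length 2 -- new best
  Position 2 ('h'): window [0,2] length 3 -- new best
  Position 3 ('a'): window [0,3] length 4 -- new best
  Position 4 ('f'): repeat (last at 0), move window start to 1
  Position 4 ('f'): window [1,4] length 4
  Position 5 ('f'): repeat (last at 4), move window start to 5
  Position 5 ('f'): window [5,5] length 1
  Position 6 ('b'): window [5,6] length 2
  Position 7 ('a'): window [5,7] length 3
  Position 8 ('f'): repeat (last at 5), move window start to 6
  Position 8 ('f'): window [6,8] length 3
Longest substring with no repeats: "fcha" with length 4

4


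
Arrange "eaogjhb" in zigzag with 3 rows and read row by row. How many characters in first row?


Zigzag "eaogjhb" into 3 rows:
Placing characters:
  'e' => row 0
  'a' => row 1
  'o' => row 2
  'g' => row 1
  'j' => row 0
  'h' => row 1
  'b' => row 2
Rows:
  Row 0: "ej"
  Row 1: "agh"
  Row 2: "ob"
First row length: 2

2


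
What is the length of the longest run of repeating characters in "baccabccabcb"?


Input: "baccabccabcb"
Scanning for longest run:
  Position 1 ('a'): new char, reset run to 1
  Position 2 ('c'): new char, reset run to 1
  Position 3 ('c'): continues run of 'c', length=2
  Position 4 ('a'): new char, reset run to 1
  Position 5 ('b'): new char, reset run to 1
  Position 6 ('c'): new char, reset run to 1
  Position 7 ('c'): continues run of 'c', length=2
  Position 8 ('a'): new char, reset run to 1
  Position 9 ('b'): new char, reset run to 1
  Position 10 ('c'): new char, reset run to 1
  Position 11 ('b'): new char, reset run to 1
Longest run: 'c' with length 2

2


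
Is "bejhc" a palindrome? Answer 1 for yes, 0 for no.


Input: bejhc
Reversed: chjeb
  Compare pos 0 ('b') with pos 4 ('c'): MISMATCH
  Compare pos 1 ('e') with pos 3 ('h'): MISMATCH
Result: not a palindrome

0


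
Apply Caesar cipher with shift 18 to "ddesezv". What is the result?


Caesar cipher: shift "ddesezv" by 18
  'd' (pos 3) + 18 = pos 21 = 'v'
  'd' (pos 3) + 18 = pos 21 = 'v'
  'e' (pos 4) + 18 = pos 22 = 'w'
  's' (pos 18) + 18 = pos 10 = 'k'
  'e' (pos 4) + 18 = pos 22 = 'w'
  'z' (pos 25) + 18 = pos 17 = 'r'
  'v' (pos 21) + 18 = pos 13 = 'n'
Result: vvwkwrn

vvwkwrn


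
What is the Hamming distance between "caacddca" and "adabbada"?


Comparing "caacddca" and "adabbada" position by position:
  Position 0: 'c' vs 'a' => differ
  Position 1: 'a' vs 'd' => differ
  Position 2: 'a' vs 'a' => same
  Position 3: 'c' vs 'b' => differ
  Position 4: 'd' vs 'b' => differ
  Position 5: 'd' vs 'a' => differ
  Position 6: 'c' vs 'd' => differ
  Position 7: 'a' vs 'a' => same
Total differences (Hamming distance): 6

6


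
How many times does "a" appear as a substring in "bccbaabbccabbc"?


Searching for "a" in "bccbaabbccabbc"
Scanning each position:
  Position 0: "b" => no
  Position 1: "c" => no
  Position 2: "c" => no
  Position 3: "b" => no
  Position 4: "a" => MATCH
  Position 5: "a" => MATCH
  Position 6: "b" => no
  Position 7: "b" => no
  Position 8: "c" => no
  Position 9: "c" => no
  Position 10: "a" => MATCH
  Position 11: "b" => no
  Position 12: "b" => no
  Position 13: "c" => no
Total occurrences: 3

3


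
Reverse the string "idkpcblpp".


Input: idkpcblpp
Reading characters right to left:
  Position 8: 'p'
  Position 7: 'p'
  Position 6: 'l'
  Position 5: 'b'
  Position 4: 'c'
  Position 3: 'p'
  Position 2: 'k'
  Position 1: 'd'
  Position 0: 'i'
Reversed: pplbcpkdi

pplbcpkdi


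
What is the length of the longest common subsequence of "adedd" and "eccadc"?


LCS of "adedd" and "eccadc"
DP table:
           e    c    c    a    d    c
      0    0    0    0    0    0    0
  a   0    0    0    0    1    1    1
  d   0    0    0    0    1    2    2
  e   0    1    1    1    1    2    2
  d   0    1    1    1    1    2    2
  d   0    1    1    1    1    2    2
LCS length = dp[5][6] = 2

2


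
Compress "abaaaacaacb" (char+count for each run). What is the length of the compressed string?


Input: abaaaacaacb
Runs:
  'a' x 1 => "a1"
  'b' x 1 => "b1"
  'a' x 4 => "a4"
  'c' x 1 => "c1"
  'a' x 2 => "a2"
  'c' x 1 => "c1"
  'b' x 1 => "b1"
Compressed: "a1b1a4c1a2c1b1"
Compressed length: 14

14


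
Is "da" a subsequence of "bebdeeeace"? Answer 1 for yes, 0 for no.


Check if "da" is a subsequence of "bebdeeeace"
Greedy scan:
  Position 0 ('b'): no match needed
  Position 1 ('e'): no match needed
  Position 2 ('b'): no match needed
  Position 3 ('d'): matches sub[0] = 'd'
  Position 4 ('e'): no match needed
  Position 5 ('e'): no match needed
  Position 6 ('e'): no match needed
  Position 7 ('a'): matches sub[1] = 'a'
  Position 8 ('c'): no match needed
  Position 9 ('e'): no match needed
All 2 characters matched => is a subsequence

1


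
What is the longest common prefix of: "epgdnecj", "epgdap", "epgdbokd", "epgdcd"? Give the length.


Words: epgdnecj, epgdap, epgdbokd, epgdcd
  Position 0: all 'e' => match
  Position 1: all 'p' => match
  Position 2: all 'g' => match
  Position 3: all 'd' => match
  Position 4: ('n', 'a', 'b', 'c') => mismatch, stop
LCP = "epgd" (length 4)

4


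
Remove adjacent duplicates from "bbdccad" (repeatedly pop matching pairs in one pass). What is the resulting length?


Input: bbdccad
Stack-based adjacent duplicate removal:
  Read 'b': push. Stack: b
  Read 'b': matches stack top 'b' => pop. Stack: (empty)
  Read 'd': push. Stack: d
  Read 'c': push. Stack: dc
  Read 'c': matches stack top 'c' => pop. Stack: d
  Read 'a': push. Stack: da
  Read 'd': push. Stack: dad
Final stack: "dad" (length 3)

3


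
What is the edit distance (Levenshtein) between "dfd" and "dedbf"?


Computing edit distance: "dfd" -> "dedbf"
DP table:
           d    e    d    b    f
      0    1    2    3    4    5
  d   1    0    1    2    3    4
  f   2    1    1    2    3    3
  d   3    2    2    1    2    3
Edit distance = dp[3][5] = 3

3


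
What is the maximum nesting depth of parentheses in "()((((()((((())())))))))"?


Input: "()((((()((((())())))))))"
Tracking depth:
  Position 0 '(': depth becomes 1
  Position 1 ')': depth becomes 0
  Position 2 '(': depth becomes 1
  Position 3 '(': depth becomes 2
  Position 4 '(': depth becomes 3
  Position 5 '(': depth becomes 4
  Position 6 '(': depth becomes 5
  Position 7 ')': depth becomes 4
  Position 8 '(': depth becomes 5
  Position 9 '(': depth becomes 6
  Position 10 '(': depth becomes 7
  Position 11 '(': depth becomes 8
  Position 12 '(': depth becomes 9
  Position 13 ')': depth becomes 8
  Position 14 ')': depth becomes 7
  Position 15 '(': depth becomes 8
  Position 16 ')': depth becomes 7
  Position 17 ')': depth becomes 6
  Position 18 ')': depth becomes 5
  Position 19 ')': depth becomes 4
  Position 20 ')': depth becomes 3
  Position 21 ')': depth becomes 2
  Position 22 ')': depth becomes 1
  Position 23 ')': depth becomes 0
Maximum depth reached: 9

9


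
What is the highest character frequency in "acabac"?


Input: acabac
Character counts:
  'a': 3
  'b': 1
  'c': 2
Maximum frequency: 3

3


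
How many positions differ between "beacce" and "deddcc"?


Comparing "beacce" and "deddcc" position by position:
  Position 0: 'b' vs 'd' => DIFFER
  Position 1: 'e' vs 'e' => same
  Position 2: 'a' vs 'd' => DIFFER
  Position 3: 'c' vs 'd' => DIFFER
  Position 4: 'c' vs 'c' => same
  Position 5: 'e' vs 'c' => DIFFER
Positions that differ: 4

4


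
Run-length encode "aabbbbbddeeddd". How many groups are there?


Input: aabbbbbddeeddd
Scanning for consecutive runs:
  Group 1: 'a' x 2 (positions 0-1)
  Group 2: 'b' x 5 (positions 2-6)
  Group 3: 'd' x 2 (positions 7-8)
  Group 4: 'e' x 2 (positions 9-10)
  Group 5: 'd' x 3 (positions 11-13)
Total groups: 5

5


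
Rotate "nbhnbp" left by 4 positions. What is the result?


Input: "nbhnbp", rotate left by 4
First 4 characters: "nbhn"
Remaining characters: "bp"
Concatenate remaining + first: "bp" + "nbhn" = "bpnbhn"

bpnbhn


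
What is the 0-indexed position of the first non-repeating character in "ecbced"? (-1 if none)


Input: ecbced
Character frequencies:
  'b': 1
  'c': 2
  'd': 1
  'e': 2
Scanning left to right for freq == 1:
  Position 0 ('e'): freq=2, skip
  Position 1 ('c'): freq=2, skip
  Position 2 ('b'): unique! => answer = 2

2


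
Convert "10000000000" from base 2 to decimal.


Input: "10000000000" in base 2
Positional expansion:
  Digit '1' (value 1) x 2^10 = 1024
  Digit '0' (value 0) x 2^9 = 0
  Digit '0' (value 0) x 2^8 = 0
  Digit '0' (value 0) x 2^7 = 0
  Digit '0' (value 0) x 2^6 = 0
  Digit '0' (value 0) x 2^5 = 0
  Digit '0' (value 0) x 2^4 = 0
  Digit '0' (value 0) x 2^3 = 0
  Digit '0' (value 0) x 2^2 = 0
  Digit '0' (value 0) x 2^1 = 0
  Digit '0' (value 0) x 2^0 = 0
Sum = 1024

1024


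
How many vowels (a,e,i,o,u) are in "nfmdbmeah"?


Input: nfmdbmeah
Checking each character:
  'n' at position 0: consonant
  'f' at position 1: consonant
  'm' at position 2: consonant
  'd' at position 3: consonant
  'b' at position 4: consonant
  'm' at position 5: consonant
  'e' at position 6: vowel (running total: 1)
  'a' at position 7: vowel (running total: 2)
  'h' at position 8: consonant
Total vowels: 2

2


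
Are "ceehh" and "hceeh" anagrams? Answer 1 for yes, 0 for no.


Strings: "ceehh", "hceeh"
Sorted first:  ceehh
Sorted second: ceehh
Sorted forms match => anagrams

1


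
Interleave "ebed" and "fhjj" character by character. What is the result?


Interleaving "ebed" and "fhjj":
  Position 0: 'e' from first, 'f' from second => "ef"
  Position 1: 'b' from first, 'h' from second => "bh"
  Position 2: 'e' from first, 'j' from second => "ej"
  Position 3: 'd' from first, 'j' from second => "dj"
Result: efbhejdj

efbhejdj


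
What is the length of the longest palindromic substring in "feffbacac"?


Input: "feffbacac"
Checking substrings for palindromes:
  [0:3] "fef" (len 3) => palindrome
  [5:8] "aca" (len 3) => palindrome
  [6:9] "cac" (len 3) => palindrome
  [2:4] "ff" (len 2) => palindrome
Longest palindromic substring: "fef" with length 3

3


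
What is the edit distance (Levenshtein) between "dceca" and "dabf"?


Computing edit distance: "dceca" -> "dabf"
DP table:
           d    a    b    f
      0    1    2    3    4
  d   1    0    1    2    3
  c   2    1    1    2    3
  e   3    2    2    2    3
  c   4    3    3    3    3
  a   5    4    3    4    4
Edit distance = dp[5][4] = 4

4


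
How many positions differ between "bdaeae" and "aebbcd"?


Comparing "bdaeae" and "aebbcd" position by position:
  Position 0: 'b' vs 'a' => DIFFER
  Position 1: 'd' vs 'e' => DIFFER
  Position 2: 'a' vs 'b' => DIFFER
  Position 3: 'e' vs 'b' => DIFFER
  Position 4: 'a' vs 'c' => DIFFER
  Position 5: 'e' vs 'd' => DIFFER
Positions that differ: 6

6


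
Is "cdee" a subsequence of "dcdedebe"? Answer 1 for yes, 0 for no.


Check if "cdee" is a subsequence of "dcdedebe"
Greedy scan:
  Position 0 ('d'): no match needed
  Position 1 ('c'): matches sub[0] = 'c'
  Position 2 ('d'): matches sub[1] = 'd'
  Position 3 ('e'): matches sub[2] = 'e'
  Position 4 ('d'): no match needed
  Position 5 ('e'): matches sub[3] = 'e'
  Position 6 ('b'): no match needed
  Position 7 ('e'): no match needed
All 4 characters matched => is a subsequence

1


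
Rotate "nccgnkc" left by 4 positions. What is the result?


Input: "nccgnkc", rotate left by 4
First 4 characters: "nccg"
Remaining characters: "nkc"
Concatenate remaining + first: "nkc" + "nccg" = "nkcnccg"

nkcnccg


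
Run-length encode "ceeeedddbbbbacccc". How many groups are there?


Input: ceeeedddbbbbacccc
Scanning for consecutive runs:
  Group 1: 'c' x 1 (positions 0-0)
  Group 2: 'e' x 4 (positions 1-4)
  Group 3: 'd' x 3 (positions 5-7)
  Group 4: 'b' x 4 (positions 8-11)
  Group 5: 'a' x 1 (positions 12-12)
  Group 6: 'c' x 4 (positions 13-16)
Total groups: 6

6


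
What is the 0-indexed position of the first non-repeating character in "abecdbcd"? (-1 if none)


Input: abecdbcd
Character frequencies:
  'a': 1
  'b': 2
  'c': 2
  'd': 2
  'e': 1
Scanning left to right for freq == 1:
  Position 0 ('a'): unique! => answer = 0

0


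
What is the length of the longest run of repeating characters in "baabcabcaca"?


Input: "baabcabcaca"
Scanning for longest run:
  Position 1 ('a'): new char, reset run to 1
  Position 2 ('a'): continues run of 'a', length=2
  Position 3 ('b'): new char, reset run to 1
  Position 4 ('c'): new char, reset run to 1
  Position 5 ('a'): new char, reset run to 1
  Position 6 ('b'): new char, reset run to 1
  Position 7 ('c'): new char, reset run to 1
  Position 8 ('a'): new char, reset run to 1
  Position 9 ('c'): new char, reset run to 1
  Position 10 ('a'): new char, reset run to 1
Longest run: 'a' with length 2

2


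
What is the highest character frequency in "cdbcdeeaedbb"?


Input: cdbcdeeaedbb
Character counts:
  'a': 1
  'b': 3
  'c': 2
  'd': 3
  'e': 3
Maximum frequency: 3

3


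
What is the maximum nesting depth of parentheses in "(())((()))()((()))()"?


Input: "(())((()))()((()))()"
Tracking depth:
  Position 0 '(': depth becomes 1
  Position 1 '(': depth becomes 2
  Position 2 ')': depth becomes 1
  Position 3 ')': depth becomes 0
  Position 4 '(': depth becomes 1
  Position 5 '(': depth becomes 2
  Position 6 '(': depth becomes 3
  Position 7 ')': depth becomes 2
  Position 8 ')': depth becomes 1
  Position 9 ')': depth becomes 0
  Position 10 '(': depth becomes 1
  Position 11 ')': depth becomes 0
  Position 12 '(': depth becomes 1
  Position 13 '(': depth becomes 2
  Position 14 '(': depth becomes 3
  Position 15 ')': depth becomes 2
  Position 16 ')': depth becomes 1
  Position 17 ')': depth becomes 0
  Position 18 '(': depth becomes 1
  Position 19 ')': depth becomes 0
Maximum depth reached: 3

3


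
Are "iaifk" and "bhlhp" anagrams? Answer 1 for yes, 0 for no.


Strings: "iaifk", "bhlhp"
Sorted first:  afiik
Sorted second: bhhlp
Differ at position 0: 'a' vs 'b' => not anagrams

0


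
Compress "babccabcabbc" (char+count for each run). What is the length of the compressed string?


Input: babccabcabbc
Runs:
  'b' x 1 => "b1"
  'a' x 1 => "a1"
  'b' x 1 => "b1"
  'c' x 2 => "c2"
  'a' x 1 => "a1"
  'b' x 1 => "b1"
  'c' x 1 => "c1"
  'a' x 1 => "a1"
  'b' x 2 => "b2"
  'c' x 1 => "c1"
Compressed: "b1a1b1c2a1b1c1a1b2c1"
Compressed length: 20

20


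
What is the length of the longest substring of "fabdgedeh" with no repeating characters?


Input: "fabdgedeh"
Sliding window (track last position of each char):
  Position 0 ('f'): window [0,0] length 1 -- new best
  Position 1 ('a'): window [0,1] length 2 -- new best
  Position 2 ('b'): window [0,2] length 3 -- new best
  Position 3 ('d'): window [0,3] length 4 -- new best
  Position 4 ('g'): window [0,4] length 5 -- new best
  Position 5 ('e'): window [0,5] length 6 -- new best
  Position 6 ('d'): repeat (last at 3), move window start to 4
  Position 6 ('d'): window [4,6] length 3
  Position 7 ('e'): repeat (last at 5), move window start to 6
  Position 7 ('e'): window [6,7] length 2
  Position 8 ('h'): window [6,8] length 3
Longest substring with no repeats: "fabdge" with length 6

6


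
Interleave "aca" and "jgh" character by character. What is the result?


Interleaving "aca" and "jgh":
  Position 0: 'a' from first, 'j' from second => "aj"
  Position 1: 'c' from first, 'g' from second => "cg"
  Position 2: 'a' from first, 'h' from second => "ah"
Result: ajcgah

ajcgah


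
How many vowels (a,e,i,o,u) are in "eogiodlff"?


Input: eogiodlff
Checking each character:
  'e' at position 0: vowel (running total: 1)
  'o' at position 1: vowel (running total: 2)
  'g' at position 2: consonant
  'i' at position 3: vowel (running total: 3)
  'o' at position 4: vowel (running total: 4)
  'd' at position 5: consonant
  'l' at position 6: consonant
  'f' at position 7: consonant
  'f' at position 8: consonant
Total vowels: 4

4


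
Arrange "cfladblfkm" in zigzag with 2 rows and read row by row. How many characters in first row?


Zigzag "cfladblfkm" into 2 rows:
Placing characters:
  'c' => row 0
  'f' => row 1
  'l' => row 0
  'a' => row 1
  'd' => row 0
  'b' => row 1
  'l' => row 0
  'f' => row 1
  'k' => row 0
  'm' => row 1
Rows:
  Row 0: "cldlk"
  Row 1: "fabfm"
First row length: 5

5


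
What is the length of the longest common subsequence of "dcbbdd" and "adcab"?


LCS of "dcbbdd" and "adcab"
DP table:
           a    d    c    a    b
      0    0    0    0    0    0
  d   0    0    1    1    1    1
  c   0    0    1    2    2    2
  b   0    0    1    2    2    3
  b   0    0    1    2    2    3
  d   0    0    1    2    2    3
  d   0    0    1    2    2    3
LCS length = dp[6][5] = 3

3


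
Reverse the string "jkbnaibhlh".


Input: jkbnaibhlh
Reading characters right to left:
  Position 9: 'h'
  Position 8: 'l'
  Position 7: 'h'
  Position 6: 'b'
  Position 5: 'i'
  Position 4: 'a'
  Position 3: 'n'
  Position 2: 'b'
  Position 1: 'k'
  Position 0: 'j'
Reversed: hlhbianbkj

hlhbianbkj


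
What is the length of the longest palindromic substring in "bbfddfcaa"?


Input: "bbfddfcaa"
Checking substrings for palindromes:
  [2:6] "fddf" (len 4) => palindrome
  [0:2] "bb" (len 2) => palindrome
  [3:5] "dd" (len 2) => palindrome
  [7:9] "aa" (len 2) => palindrome
Longest palindromic substring: "fddf" with length 4

4


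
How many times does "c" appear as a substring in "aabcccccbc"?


Searching for "c" in "aabcccccbc"
Scanning each position:
  Position 0: "a" => no
  Position 1: "a" => no
  Position 2: "b" => no
  Position 3: "c" => MATCH
  Position 4: "c" => MATCH
  Position 5: "c" => MATCH
  Position 6: "c" => MATCH
  Position 7: "c" => MATCH
  Position 8: "b" => no
  Position 9: "c" => MATCH
Total occurrences: 6

6


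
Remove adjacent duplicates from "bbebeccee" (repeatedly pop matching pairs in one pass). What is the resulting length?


Input: bbebeccee
Stack-based adjacent duplicate removal:
  Read 'b': push. Stack: b
  Read 'b': matches stack top 'b' => pop. Stack: (empty)
  Read 'e': push. Stack: e
  Read 'b': push. Stack: eb
  Read 'e': push. Stack: ebe
  Read 'c': push. Stack: ebec
  Read 'c': matches stack top 'c' => pop. Stack: ebe
  Read 'e': matches stack top 'e' => pop. Stack: eb
  Read 'e': push. Stack: ebe
Final stack: "ebe" (length 3)

3


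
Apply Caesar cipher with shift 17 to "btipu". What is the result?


Caesar cipher: shift "btipu" by 17
  'b' (pos 1) + 17 = pos 18 = 's'
  't' (pos 19) + 17 = pos 10 = 'k'
  'i' (pos 8) + 17 = pos 25 = 'z'
  'p' (pos 15) + 17 = pos 6 = 'g'
  'u' (pos 20) + 17 = pos 11 = 'l'
Result: skzgl

skzgl


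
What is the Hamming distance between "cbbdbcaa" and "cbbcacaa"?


Comparing "cbbdbcaa" and "cbbcacaa" position by position:
  Position 0: 'c' vs 'c' => same
  Position 1: 'b' vs 'b' => same
  Position 2: 'b' vs 'b' => same
  Position 3: 'd' vs 'c' => differ
  Position 4: 'b' vs 'a' => differ
  Position 5: 'c' vs 'c' => same
  Position 6: 'a' vs 'a' => same
  Position 7: 'a' vs 'a' => same
Total differences (Hamming distance): 2

2


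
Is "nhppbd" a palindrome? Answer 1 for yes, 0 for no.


Input: nhppbd
Reversed: dbpphn
  Compare pos 0 ('n') with pos 5 ('d'): MISMATCH
  Compare pos 1 ('h') with pos 4 ('b'): MISMATCH
  Compare pos 2 ('p') with pos 3 ('p'): match
Result: not a palindrome

0


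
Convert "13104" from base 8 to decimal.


Input: "13104" in base 8
Positional expansion:
  Digit '1' (value 1) x 8^4 = 4096
  Digit '3' (value 3) x 8^3 = 1536
  Digit '1' (value 1) x 8^2 = 64
  Digit '0' (value 0) x 8^1 = 0
  Digit '4' (value 4) x 8^0 = 4
Sum = 5700

5700


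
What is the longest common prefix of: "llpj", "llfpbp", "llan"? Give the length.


Words: llpj, llfpbp, llan
  Position 0: all 'l' => match
  Position 1: all 'l' => match
  Position 2: ('p', 'f', 'a') => mismatch, stop
LCP = "ll" (length 2)

2


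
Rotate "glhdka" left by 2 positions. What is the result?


Input: "glhdka", rotate left by 2
First 2 characters: "gl"
Remaining characters: "hdka"
Concatenate remaining + first: "hdka" + "gl" = "hdkagl"

hdkagl


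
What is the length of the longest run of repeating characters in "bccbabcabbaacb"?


Input: "bccbabcabbaacb"
Scanning for longest run:
  Position 1 ('c'): new char, reset run to 1
  Position 2 ('c'): continues run of 'c', length=2
  Position 3 ('b'): new char, reset run to 1
  Position 4 ('a'): new char, reset run to 1
  Position 5 ('b'): new char, reset run to 1
  Position 6 ('c'): new char, reset run to 1
  Position 7 ('a'): new char, reset run to 1
  Position 8 ('b'): new char, reset run to 1
  Position 9 ('b'): continues run of 'b', length=2
  Position 10 ('a'): new char, reset run to 1
  Position 11 ('a'): continues run of 'a', length=2
  Position 12 ('c'): new char, reset run to 1
  Position 13 ('b'): new char, reset run to 1
Longest run: 'c' with length 2

2


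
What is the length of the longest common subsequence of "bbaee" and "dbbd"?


LCS of "bbaee" and "dbbd"
DP table:
           d    b    b    d
      0    0    0    0    0
  b   0    0    1    1    1
  b   0    0    1    2    2
  a   0    0    1    2    2
  e   0    0    1    2    2
  e   0    0    1    2    2
LCS length = dp[5][4] = 2

2


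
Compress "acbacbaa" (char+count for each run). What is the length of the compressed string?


Input: acbacbaa
Runs:
  'a' x 1 => "a1"
  'c' x 1 => "c1"
  'b' x 1 => "b1"
  'a' x 1 => "a1"
  'c' x 1 => "c1"
  'b' x 1 => "b1"
  'a' x 2 => "a2"
Compressed: "a1c1b1a1c1b1a2"
Compressed length: 14

14


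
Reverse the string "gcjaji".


Input: gcjaji
Reading characters right to left:
  Position 5: 'i'
  Position 4: 'j'
  Position 3: 'a'
  Position 2: 'j'
  Position 1: 'c'
  Position 0: 'g'
Reversed: ijajcg

ijajcg


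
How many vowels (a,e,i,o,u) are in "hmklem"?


Input: hmklem
Checking each character:
  'h' at position 0: consonant
  'm' at position 1: consonant
  'k' at position 2: consonant
  'l' at position 3: consonant
  'e' at position 4: vowel (running total: 1)
  'm' at position 5: consonant
Total vowels: 1

1


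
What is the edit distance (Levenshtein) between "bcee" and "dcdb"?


Computing edit distance: "bcee" -> "dcdb"
DP table:
           d    c    d    b
      0    1    2    3    4
  b   1    1    2    3    3
  c   2    2    1    2    3
  e   3    3    2    2    3
  e   4    4    3    3    3
Edit distance = dp[4][4] = 3

3


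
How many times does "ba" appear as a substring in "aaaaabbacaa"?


Searching for "ba" in "aaaaabbacaa"
Scanning each position:
  Position 0: "aa" => no
  Position 1: "aa" => no
  Position 2: "aa" => no
  Position 3: "aa" => no
  Position 4: "ab" => no
  Position 5: "bb" => no
  Position 6: "ba" => MATCH
  Position 7: "ac" => no
  Position 8: "ca" => no
  Position 9: "aa" => no
Total occurrences: 1

1


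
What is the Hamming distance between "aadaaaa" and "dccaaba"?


Comparing "aadaaaa" and "dccaaba" position by position:
  Position 0: 'a' vs 'd' => differ
  Position 1: 'a' vs 'c' => differ
  Position 2: 'd' vs 'c' => differ
  Position 3: 'a' vs 'a' => same
  Position 4: 'a' vs 'a' => same
  Position 5: 'a' vs 'b' => differ
  Position 6: 'a' vs 'a' => same
Total differences (Hamming distance): 4

4


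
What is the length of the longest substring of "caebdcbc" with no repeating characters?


Input: "caebdcbc"
Sliding window (track last position of each char):
  Position 0 ('c'): window [0,0] length 1 -- new best
  Position 1 ('a'): window [0,1] length 2 -- new best
  Position 2 ('e'): window [0,2] length 3 -- new best
  Position 3 ('b'): window [0,3] length 4 -- new best
  Position 4 ('d'): window [0,4] length 5 -- new best
  Position 5 ('c'): repeat (last at 0), move window start to 1
  Position 5 ('c'): window [1,5] length 5
  Position 6 ('b'): repeat (last at 3), move window start to 4
  Position 6 ('b'): window [4,6] length 3
  Position 7 ('c'): repeat (last at 5), move window start to 6
  Position 7 ('c'): window [6,7] length 2
Longest substring with no repeats: "caebd" with length 5

5


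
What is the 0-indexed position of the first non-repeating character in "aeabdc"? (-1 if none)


Input: aeabdc
Character frequencies:
  'a': 2
  'b': 1
  'c': 1
  'd': 1
  'e': 1
Scanning left to right for freq == 1:
  Position 0 ('a'): freq=2, skip
  Position 1 ('e'): unique! => answer = 1

1


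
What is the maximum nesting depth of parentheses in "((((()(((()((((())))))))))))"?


Input: "((((()(((()((((())))))))))))"
Tracking depth:
  Position 0 '(': depth becomes 1
  Position 1 '(': depth becomes 2
  Position 2 '(': depth becomes 3
  Position 3 '(': depth becomes 4
  Position 4 '(': depth becomes 5
  Position 5 ')': depth becomes 4
  Position 6 '(': depth becomes 5
  Position 7 '(': depth becomes 6
  Position 8 '(': depth becomes 7
  Position 9 '(': depth becomes 8
  Position 10 ')': depth becomes 7
  Position 11 '(': depth becomes 8
  Position 12 '(': depth becomes 9
  Position 13 '(': depth becomes 10
  Position 14 '(': depth becomes 11
  Position 15 '(': depth becomes 12
  Position 16 ')': depth becomes 11
  Position 17 ')': depth becomes 10
  Position 18 ')': depth becomes 9
  Position 19 ')': depth becomes 8
  Position 20 ')': depth becomes 7
  Position 21 ')': depth becomes 6
  Position 22 ')': depth becomes 5
  Position 23 ')': depth becomes 4
  Position 24 ')': depth becomes 3
  Position 25 ')': depth becomes 2
  Position 26 ')': depth becomes 1
  Position 27 ')': depth becomes 0
Maximum depth reached: 12

12


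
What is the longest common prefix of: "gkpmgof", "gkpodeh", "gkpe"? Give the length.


Words: gkpmgof, gkpodeh, gkpe
  Position 0: all 'g' => match
  Position 1: all 'k' => match
  Position 2: all 'p' => match
  Position 3: ('m', 'o', 'e') => mismatch, stop
LCP = "gkp" (length 3)

3


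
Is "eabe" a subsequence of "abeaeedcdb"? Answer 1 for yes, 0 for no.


Check if "eabe" is a subsequence of "abeaeedcdb"
Greedy scan:
  Position 0 ('a'): no match needed
  Position 1 ('b'): no match needed
  Position 2 ('e'): matches sub[0] = 'e'
  Position 3 ('a'): matches sub[1] = 'a'
  Position 4 ('e'): no match needed
  Position 5 ('e'): no match needed
  Position 6 ('d'): no match needed
  Position 7 ('c'): no match needed
  Position 8 ('d'): no match needed
  Position 9 ('b'): matches sub[2] = 'b'
Only matched 3/4 characters => not a subsequence

0


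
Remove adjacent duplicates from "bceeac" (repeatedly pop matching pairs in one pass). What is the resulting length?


Input: bceeac
Stack-based adjacent duplicate removal:
  Read 'b': push. Stack: b
  Read 'c': push. Stack: bc
  Read 'e': push. Stack: bce
  Read 'e': matches stack top 'e' => pop. Stack: bc
  Read 'a': push. Stack: bca
  Read 'c': push. Stack: bcac
Final stack: "bcac" (length 4)

4


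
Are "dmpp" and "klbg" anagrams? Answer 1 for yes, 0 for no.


Strings: "dmpp", "klbg"
Sorted first:  dmpp
Sorted second: bgkl
Differ at position 0: 'd' vs 'b' => not anagrams

0


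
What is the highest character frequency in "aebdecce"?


Input: aebdecce
Character counts:
  'a': 1
  'b': 1
  'c': 2
  'd': 1
  'e': 3
Maximum frequency: 3

3


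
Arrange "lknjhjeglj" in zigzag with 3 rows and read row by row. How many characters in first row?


Zigzag "lknjhjeglj" into 3 rows:
Placing characters:
  'l' => row 0
  'k' => row 1
  'n' => row 2
  'j' => row 1
  'h' => row 0
  'j' => row 1
  'e' => row 2
  'g' => row 1
  'l' => row 0
  'j' => row 1
Rows:
  Row 0: "lhl"
  Row 1: "kjjgj"
  Row 2: "ne"
First row length: 3

3


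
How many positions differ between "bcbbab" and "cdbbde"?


Comparing "bcbbab" and "cdbbde" position by position:
  Position 0: 'b' vs 'c' => DIFFER
  Position 1: 'c' vs 'd' => DIFFER
  Position 2: 'b' vs 'b' => same
  Position 3: 'b' vs 'b' => same
  Position 4: 'a' vs 'd' => DIFFER
  Position 5: 'b' vs 'e' => DIFFER
Positions that differ: 4

4


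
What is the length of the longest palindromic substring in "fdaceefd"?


Input: "fdaceefd"
Checking substrings for palindromes:
  [4:6] "ee" (len 2) => palindrome
Longest palindromic substring: "ee" with length 2

2


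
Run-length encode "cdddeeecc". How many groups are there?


Input: cdddeeecc
Scanning for consecutive runs:
  Group 1: 'c' x 1 (positions 0-0)
  Group 2: 'd' x 3 (positions 1-3)
  Group 3: 'e' x 3 (positions 4-6)
  Group 4: 'c' x 2 (positions 7-8)
Total groups: 4

4


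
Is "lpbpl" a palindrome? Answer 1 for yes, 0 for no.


Input: lpbpl
Reversed: lpbpl
  Compare pos 0 ('l') with pos 4 ('l'): match
  Compare pos 1 ('p') with pos 3 ('p'): match
Result: palindrome

1


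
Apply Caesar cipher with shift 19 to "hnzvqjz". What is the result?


Caesar cipher: shift "hnzvqjz" by 19
  'h' (pos 7) + 19 = pos 0 = 'a'
  'n' (pos 13) + 19 = pos 6 = 'g'
  'z' (pos 25) + 19 = pos 18 = 's'
  'v' (pos 21) + 19 = pos 14 = 'o'
  'q' (pos 16) + 19 = pos 9 = 'j'
  'j' (pos 9) + 19 = pos 2 = 'c'
  'z' (pos 25) + 19 = pos 18 = 's'
Result: agsojcs

agsojcs
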